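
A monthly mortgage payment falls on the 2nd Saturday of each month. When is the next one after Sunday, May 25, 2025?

Jun 14, 2025

May 2025 starts on a Thursday; its first Saturday is the 3rd, so the 2nd Saturday is the 10th — May 10, 2025.
That is not after May 25, 2025, so look at Jun 2025.
Jun 2025 starts on a Sunday; its first Saturday is the 7th, so the 2nd Saturday is the 14th — Jun 14, 2025.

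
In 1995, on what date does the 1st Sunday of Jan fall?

Jan 1, 1995

Jan 1995 begins on a Sunday, so the first Sunday is Jan 1.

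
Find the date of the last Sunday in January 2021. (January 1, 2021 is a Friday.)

January 2021 begins on a Friday, so the first Sunday is January 3 (2 days later).
January 2021 has 31 days. Adding weeks: 3, 10, 17, 24, 31 — the last one ≤ 31 is the 31st.

31 January 2021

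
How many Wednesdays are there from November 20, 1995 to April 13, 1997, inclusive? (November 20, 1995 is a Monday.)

73

November 20, 1995 is a Monday; the first Wednesday on or after it is November 22, 1995 (2 days later).
From November 22, 1995 to April 13, 1997: 39 + 366 + 103 = 508 days (rest of 1995, 1996, to April 13, 1997 in 1997).
508 ÷ 7 = 72 full weeks with remainder 4, so 72 more Wednesdays after the first → 73.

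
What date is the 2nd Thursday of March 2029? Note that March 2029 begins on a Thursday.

8 March 2029

March 2029 begins on a Thursday, so the first Thursday is March 1.
The 2nd Thursday is 1 weeks later: 1 + 7 = 8.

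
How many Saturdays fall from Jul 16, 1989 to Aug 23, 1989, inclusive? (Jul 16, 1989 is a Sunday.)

5

Jul 16, 1989 is a Sunday; the first Saturday on or after it is Jul 22, 1989 (6 days later).
From Jul 22, 1989 to Aug 23, 1989: 9 + 23 = 32 days (rest of Jul, Aug).
32 ÷ 7 = 4 full weeks with remainder 4, so 4 more Saturdays after the first → 5.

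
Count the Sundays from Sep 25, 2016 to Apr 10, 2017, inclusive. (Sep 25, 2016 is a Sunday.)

29

Sep 25, 2016 is a Sunday; the first Sunday on or after it is Sep 25, 2016.
From Sep 25, 2016 to Apr 10, 2017: 5 + 31 + 30 + 31 + 31 + 28 + 31 + 10 = 197 days (rest of Sep, Oct, Nov, Dec, Jan, Feb, Mar, Apr).
197 ÷ 7 = 28 full weeks with remainder 1, so 28 more Sundays after the first → 29.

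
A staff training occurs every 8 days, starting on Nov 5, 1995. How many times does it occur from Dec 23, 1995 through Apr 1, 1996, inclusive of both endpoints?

Occurrences land 8·i days after Nov 5, 1995 for i = 0, 1, 2, …
Dec 23, 1995 is 48 days after the start; 48 ÷ 8 = 6 remainder 0. First occurrence in the window: #7 on Dec 23, 1995 (6×8 = 48 days in).
Apr 1, 1996 is 148 days after the start; 148 ÷ 8 = 18 remainder 4. Last occurrence in the window: #19 on Mar 28, 1996.
Occurrences #7 through #19: 13 in total.

13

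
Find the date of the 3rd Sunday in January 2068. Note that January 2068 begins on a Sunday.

2068-01-15

January 2068 begins on a Sunday, so the first Sunday is January 1.
The 3rd Sunday is 2 weeks later: 1 + 14 = 15.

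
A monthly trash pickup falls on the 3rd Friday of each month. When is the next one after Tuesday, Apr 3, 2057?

Apr 20, 2057

Apr 2057 starts on a Sunday; its first Friday is the 6th, so the 3rd Friday is the 20th — Apr 20, 2057.
Apr 20, 2057 is after Apr 3, 2057, so that is the next one.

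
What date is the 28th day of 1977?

28 into January → January 28.

28 January 1977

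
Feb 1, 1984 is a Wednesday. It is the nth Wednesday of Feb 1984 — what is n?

1st

Day 1 falls in week ⌈1/7⌉ of the month.
Days 1–7 hold the 1st Wednesday, 8–14 the 2nd, 15–21 the 3rd, 22–28 the 4th, 29–31 the 5th.
1 is in the range for the 1st.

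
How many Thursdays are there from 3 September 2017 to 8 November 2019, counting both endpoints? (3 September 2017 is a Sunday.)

3 September 2017 is a Sunday; the first Thursday on or after it is 7 September 2017 (4 days later).
From 7 September 2017 to 8 November 2019: 115 + 365 + 312 = 792 days (rest of 2017, 2018, to 8 November 2019 in 2019).
792 ÷ 7 = 113 full weeks with remainder 1, so 113 more Thursdays after the first → 114.

114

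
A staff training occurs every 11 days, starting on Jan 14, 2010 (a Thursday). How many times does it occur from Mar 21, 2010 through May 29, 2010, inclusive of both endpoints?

7

Occurrences land 11·i days after Jan 14, 2010 for i = 0, 1, 2, …
Mar 21, 2010 is 66 days after the start; 66 ÷ 11 = 6 remainder 0. First occurrence in the window: #7 on Mar 21, 2010 (6×11 = 66 days in).
May 29, 2010 is 135 days after the start; 135 ÷ 11 = 12 remainder 3. Last occurrence in the window: #13 on May 26, 2010.
Occurrences #7 through #13: 7 in total.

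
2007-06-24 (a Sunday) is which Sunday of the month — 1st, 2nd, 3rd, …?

4th

Day 24 falls in week ⌈24/7⌉ of the month.
Days 1–7 hold the 1st Sunday, 8–14 the 2nd, 15–21 the 3rd, 22–28 the 4th, 29–31 the 5th.
24 is in the range for the 4th.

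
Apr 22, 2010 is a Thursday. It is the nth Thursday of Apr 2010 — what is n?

4th

Day 22 falls in week ⌈22/7⌉ of the month.
Days 1–7 hold the 1st Thursday, 8–14 the 2nd, 15–21 the 3rd, 22–28 the 4th, 29–31 the 5th.
22 is in the range for the 4th.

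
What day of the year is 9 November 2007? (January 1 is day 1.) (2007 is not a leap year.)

Days in months before November: 31 + 28 + 31 + 30 + 31 + 30 + 31 + 31 + 30 + 31 = 304.
Plus 9 days into November → day 313.

313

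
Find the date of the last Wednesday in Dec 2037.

The first Wednesday of Dec 2037 is Dec 2.
Dec 2037 has 31 days. Adding weeks: 2, 9, 16, 23, 30 — the last one ≤ 31 is the 30th.

Dec 30, 2037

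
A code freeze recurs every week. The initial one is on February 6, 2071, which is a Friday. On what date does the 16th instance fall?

The 16th occurrence is 15 intervals after the first: 15 × 7 = 105 days after February 6, 2071.
February has 28 days — 22 days to the end of February leaves 83.
March has 31 days (52 left).
April has 30 days (22 left).
22 days into May → May 22, 2071.

May 22, 2071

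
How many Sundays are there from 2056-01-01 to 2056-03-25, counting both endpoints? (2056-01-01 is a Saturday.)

2056-01-01 is a Saturday; the first Sunday on or after it is 2056-01-02 (1 day later).
From 2056-01-02 to 2056-03-25: 29 + 29 + 25 = 83 days (rest of January, February, March).
83 ÷ 7 = 11 full weeks with remainder 6, so 11 more Sundays after the first → 12.

12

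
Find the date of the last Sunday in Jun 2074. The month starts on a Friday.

Jun 2074 begins on a Friday, so the first Sunday is Jun 3 (2 days later).
Jun 2074 has 30 days. Adding weeks: 3, 10, 17, 24 — the last one ≤ 30 is the 24th.

Jun 24, 2074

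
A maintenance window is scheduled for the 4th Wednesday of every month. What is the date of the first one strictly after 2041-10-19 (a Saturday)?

October 2041 starts on a Tuesday; its first Wednesday is the 2nd, so the 4th Wednesday is the 23rd — 2041-10-23.
2041-10-23 is after 2041-10-19, so that is the next one.

2041-10-23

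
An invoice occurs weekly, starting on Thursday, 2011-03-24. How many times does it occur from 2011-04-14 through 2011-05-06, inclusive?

Occurrences land 7·i days after 2011-03-24 for i = 0, 1, 2, …
2011-04-14 is 21 days after the start; 21 ÷ 7 = 3 remainder 0. First occurrence in the window: #4 on 2011-04-14 (3×7 = 21 days in).
2011-05-06 is 43 days after the start; 43 ÷ 7 = 6 remainder 1. Last occurrence in the window: #7 on 2011-05-05.
Occurrences #4 through #7: 4 in total.

4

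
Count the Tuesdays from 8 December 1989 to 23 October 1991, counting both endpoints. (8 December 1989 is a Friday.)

8 December 1989 is a Friday; the first Tuesday on or after it is 12 December 1989 (4 days later).
From 12 December 1989 to 23 October 1991: 19 + 365 + 296 = 680 days (rest of 1989, 1990, to 23 October 1991 in 1991).
680 ÷ 7 = 97 full weeks with remainder 1, so 97 more Tuesdays after the first → 98.

98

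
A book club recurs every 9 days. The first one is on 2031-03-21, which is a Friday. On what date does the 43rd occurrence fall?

The 43rd occurrence is 42 intervals after the first: 42 × 9 = 378 days after 2031-03-21.
March has 31 days — 10 days to the end of March leaves 368.
April has 30 days (338 left).
May has 31 days (307 left).
June has 30 days (277 left).
July has 31 days (246 left).
August has 31 days (215 left).
September has 30 days (185 left).
October has 31 days (154 left).
November has 30 days (124 left).
December has 31 days (93 left).
January has 31 days (62 left).
February has 29 days (33 left).
March has 31 days (2 left).
2 days into April → 2032-04-02.

2032-04-02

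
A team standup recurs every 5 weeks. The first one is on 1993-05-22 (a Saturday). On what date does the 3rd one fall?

1993-07-31

The 3rd occurrence is 2 intervals after the first: 2 × 35 = 70 days after 1993-05-22.
May has 31 days — 9 days to the end of May leaves 61.
June has 30 days (31 left).
31 days into July → 1993-07-31.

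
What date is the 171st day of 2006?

June 20, 2006

January has 31 days (171 − 31 = 140 remain).
February has 28 days (140 − 28 = 112 remain).
March has 31 days (112 − 31 = 81 remain).
April has 30 days (81 − 30 = 51 remain).
May has 31 days (51 − 31 = 20 remain).
20 into June → June 20.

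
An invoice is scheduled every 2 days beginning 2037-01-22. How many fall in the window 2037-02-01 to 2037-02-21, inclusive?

11

Occurrences land 2·i days after 2037-01-22 for i = 0, 1, 2, …
2037-02-01 is 10 days after the start; 10 ÷ 2 = 5 remainder 0. First occurrence in the window: #6 on 2037-02-01 (5×2 = 10 days in).
2037-02-21 is 30 days after the start; 30 ÷ 2 = 15 remainder 0. Last occurrence in the window: #16 on 2037-02-21.
Occurrences #6 through #16: 11 in total.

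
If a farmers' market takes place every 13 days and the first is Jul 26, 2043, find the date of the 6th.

The 6th occurrence is 5 intervals after the first: 5 × 13 = 65 days after Jul 26, 2043.
Jul has 31 days — 5 days to the end of Jul leaves 60.
Aug has 31 days (29 left).
29 days into Sep → Sep 29, 2043.

Sep 29, 2043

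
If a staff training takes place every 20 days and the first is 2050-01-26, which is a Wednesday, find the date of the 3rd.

The 3rd occurrence is 2 intervals after the first: 2 × 20 = 40 days after 2050-01-26.
January has 31 days — 5 days to the end of January leaves 35.
February has 28 days (7 left).
7 days into March → 2050-03-07.

2050-03-07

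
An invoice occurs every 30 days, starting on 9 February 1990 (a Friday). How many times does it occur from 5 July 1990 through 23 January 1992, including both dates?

Occurrences land 30·i days after 9 February 1990 for i = 0, 1, 2, …
5 July 1990 is 146 days after the start; 146 ÷ 30 = 4 remainder 26; since the remainder is 26, round up to i = 5. First occurrence in the window: #6 on 9 July 1990 (5×30 = 150 days in).
23 January 1992 is 713 days after the start; 713 ÷ 30 = 23 remainder 23. Last occurrence in the window: #24 on 31 December 1991.
Occurrences #6 through #24: 19 in total.

19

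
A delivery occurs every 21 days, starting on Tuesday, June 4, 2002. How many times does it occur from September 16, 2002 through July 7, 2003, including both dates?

Occurrences land 21·i days after June 4, 2002 for i = 0, 1, 2, …
September 16, 2002 is 104 days after the start; 104 ÷ 21 = 4 remainder 20; since the remainder is 20, round up to i = 5. First occurrence in the window: #6 on September 17, 2002 (5×21 = 105 days in).
July 7, 2003 is 398 days after the start; 398 ÷ 21 = 18 remainder 20. Last occurrence in the window: #19 on June 17, 2003.
Occurrences #6 through #19: 14 in total.

14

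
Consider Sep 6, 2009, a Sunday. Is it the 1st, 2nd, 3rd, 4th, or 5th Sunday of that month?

1st

Day 6 falls in week ⌈6/7⌉ of the month.
Days 1–7 hold the 1st Sunday, 8–14 the 2nd, 15–21 the 3rd, 22–28 the 4th, 29–31 the 5th.
6 is in the range for the 1st.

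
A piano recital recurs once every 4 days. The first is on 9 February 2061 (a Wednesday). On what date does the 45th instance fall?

4 August 2061

The 45th occurrence is 44 intervals after the first: 44 × 4 = 176 days after 9 February 2061.
February has 28 days — 19 days to the end of February leaves 157.
March has 31 days (126 left).
April has 30 days (96 left).
May has 31 days (65 left).
June has 30 days (35 left).
July has 31 days (4 left).
4 days into August → 4 August 2061.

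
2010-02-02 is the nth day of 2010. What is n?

33

Days in months before February: 31 = 31.
Plus 2 days into February → day 33.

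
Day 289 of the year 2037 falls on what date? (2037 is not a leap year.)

October 16, 2037

January has 31 days (289 − 31 = 258 remain).
February has 28 days (258 − 28 = 230 remain).
March has 31 days (230 − 31 = 199 remain).
April has 30 days (199 − 30 = 169 remain).
May has 31 days (169 − 31 = 138 remain).
June has 30 days (138 − 30 = 108 remain).
July has 31 days (108 − 31 = 77 remain).
August has 31 days (77 − 31 = 46 remain).
September has 30 days (46 − 30 = 16 remain).
16 into October → October 16.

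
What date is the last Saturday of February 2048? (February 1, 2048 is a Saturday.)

February 2048 begins on a Saturday, so the first Saturday is February 1.
February 2048 has 29 days. Adding weeks: 1, 8, 15, 22, 29 — the last one ≤ 29 is the 29th.

February 29, 2048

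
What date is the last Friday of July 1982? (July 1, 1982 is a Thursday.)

July 1982 begins on a Thursday, so the first Friday is July 2 (1 day later).
July 1982 has 31 days. Adding weeks: 2, 9, 16, 23, 30 — the last one ≤ 31 is the 30th.

July 30, 1982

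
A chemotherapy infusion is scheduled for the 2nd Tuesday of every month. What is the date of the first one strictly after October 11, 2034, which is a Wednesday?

October 2034 starts on a Sunday; its first Tuesday is the 3rd, so the 2nd Tuesday is the 10th — October 10, 2034.
That is not after October 11, 2034, so look at November 2034.
November 2034 starts on a Wednesday; its first Tuesday is the 7th, so the 2nd Tuesday is the 14th — November 14, 2034.

November 14, 2034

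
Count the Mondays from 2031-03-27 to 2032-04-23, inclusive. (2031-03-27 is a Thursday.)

56

2031-03-27 is a Thursday; the first Monday on or after it is 2031-03-31 (4 days later).
From 2031-03-31 to 2032-04-23: 275 + 114 = 389 days (rest of 2031, to 2032-04-23 in 2032).
389 ÷ 7 = 55 full weeks with remainder 4, so 55 more Mondays after the first → 56.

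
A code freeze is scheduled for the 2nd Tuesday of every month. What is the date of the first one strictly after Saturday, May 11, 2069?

May 2069 starts on a Wednesday; its first Tuesday is the 7th, so the 2nd Tuesday is the 14th — May 14, 2069.
May 14, 2069 is after May 11, 2069, so that is the next one.

May 14, 2069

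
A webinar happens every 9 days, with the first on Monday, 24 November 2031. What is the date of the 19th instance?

The 19th occurrence is 18 intervals after the first: 18 × 9 = 162 days after 24 November 2031.
November has 30 days — 6 days to the end of November leaves 156.
December has 31 days (125 left).
January has 31 days (94 left).
February has 29 days (65 left).
March has 31 days (34 left).
April has 30 days (4 left).
4 days into May → 4 May 2032.

4 May 2032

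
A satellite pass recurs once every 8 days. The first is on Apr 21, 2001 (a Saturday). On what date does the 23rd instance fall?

Oct 14, 2001

The 23rd occurrence is 22 intervals after the first: 22 × 8 = 176 days after Apr 21, 2001.
Apr has 30 days — 9 days to the end of Apr leaves 167.
May has 31 days (136 left).
Jun has 30 days (106 left).
Jul has 31 days (75 left).
Aug has 31 days (44 left).
Sep has 30 days (14 left).
14 days into Oct → Oct 14, 2001.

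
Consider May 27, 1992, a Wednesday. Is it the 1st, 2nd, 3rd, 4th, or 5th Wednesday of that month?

Day 27 falls in week ⌈27/7⌉ of the month.
Days 1–7 hold the 1st Wednesday, 8–14 the 2nd, 15–21 the 3rd, 22–28 the 4th, 29–31 the 5th.
27 is in the range for the 4th.

4th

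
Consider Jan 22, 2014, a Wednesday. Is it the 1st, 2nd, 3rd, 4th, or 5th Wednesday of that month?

4th

Day 22 falls in week ⌈22/7⌉ of the month.
Days 1–7 hold the 1st Wednesday, 8–14 the 2nd, 15–21 the 3rd, 22–28 the 4th, 29–31 the 5th.
22 is in the range for the 4th.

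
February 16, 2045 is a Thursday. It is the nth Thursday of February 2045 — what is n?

3rd

Day 16 falls in week ⌈16/7⌉ of the month.
Days 1–7 hold the 1st Thursday, 8–14 the 2nd, 15–21 the 3rd, 22–28 the 4th, 29–31 the 5th.
16 is in the range for the 3rd.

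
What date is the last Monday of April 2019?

April 29, 2019

April 2019 begins on a Monday, so the first Monday is April 1.
April 2019 has 30 days. Adding weeks: 1, 8, 15, 22, 29 — the last one ≤ 30 is the 29th.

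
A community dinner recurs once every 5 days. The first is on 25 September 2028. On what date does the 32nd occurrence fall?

27 February 2029

The 32nd occurrence is 31 intervals after the first: 31 × 5 = 155 days after 25 September 2028.
September has 30 days — 5 days to the end of September leaves 150.
October has 31 days (119 left).
November has 30 days (89 left).
December has 31 days (58 left).
January has 31 days (27 left).
27 days into February → 27 February 2029.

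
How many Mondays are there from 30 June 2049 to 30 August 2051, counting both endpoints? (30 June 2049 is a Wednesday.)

113

30 June 2049 is a Wednesday; the first Monday on or after it is 5 July 2049 (5 days later).
From 5 July 2049 to 30 August 2051: 179 + 365 + 242 = 786 days (rest of 2049, 2050, to 30 August 2051 in 2051).
786 ÷ 7 = 112 full weeks with remainder 2, so 112 more Mondays after the first → 113.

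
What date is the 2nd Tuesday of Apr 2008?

Apr 8, 2008

The first Tuesday of Apr 2008 is Apr 1.
The 2nd Tuesday is 1 weeks later: 1 + 7 = 8.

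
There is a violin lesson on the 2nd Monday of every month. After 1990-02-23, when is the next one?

1990-03-12

February 1990 starts on a Thursday; its first Monday is the 5th, so the 2nd Monday is the 12th — 1990-02-12.
That is not after 1990-02-23, so look at March 1990.
March 1990 starts on a Thursday; its first Monday is the 5th, so the 2nd Monday is the 12th — 1990-03-12.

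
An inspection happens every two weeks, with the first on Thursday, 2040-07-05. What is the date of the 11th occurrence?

2040-11-22

The 11th occurrence is 10 intervals after the first: 10 × 14 = 140 days after 2040-07-05.
July has 31 days — 26 days to the end of July leaves 114.
August has 31 days (83 left).
September has 30 days (53 left).
October has 31 days (22 left).
22 days into November → 2040-11-22.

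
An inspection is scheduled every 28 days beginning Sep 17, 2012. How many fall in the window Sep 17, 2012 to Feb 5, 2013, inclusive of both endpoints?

6

Occurrences land 28·i days after Sep 17, 2012 for i = 0, 1, 2, …
The window opens on the start date, so the first occurrence inside is #1 on Sep 17, 2012.
Feb 5, 2013 is 141 days after the start; 141 ÷ 28 = 5 remainder 1. Last occurrence in the window: #6 on Feb 4, 2013.
Occurrences #1 through #6: 6 in total.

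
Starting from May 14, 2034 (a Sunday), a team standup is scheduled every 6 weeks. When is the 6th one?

December 10, 2034

The 6th occurrence is 5 intervals after the first: 5 × 42 = 210 days after May 14, 2034.
May has 31 days — 17 days to the end of May leaves 193.
June has 30 days (163 left).
July has 31 days (132 left).
August has 31 days (101 left).
September has 30 days (71 left).
October has 31 days (40 left).
November has 30 days (10 left).
10 days into December → December 10, 2034.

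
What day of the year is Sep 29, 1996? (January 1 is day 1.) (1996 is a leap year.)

Days in months before Sep: 31 + 29 + 31 + 30 + 31 + 30 + 31 + 31 = 244.
Plus 29 days into Sep → day 273.

273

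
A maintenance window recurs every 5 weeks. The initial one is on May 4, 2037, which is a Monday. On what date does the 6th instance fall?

The 6th occurrence is 5 intervals after the first: 5 × 35 = 175 days after May 4, 2037.
May has 31 days — 27 days to the end of May leaves 148.
Jun has 30 days (118 left).
Jul has 31 days (87 left).
Aug has 31 days (56 left).
Sep has 30 days (26 left).
26 days into Oct → Oct 26, 2037.

Oct 26, 2037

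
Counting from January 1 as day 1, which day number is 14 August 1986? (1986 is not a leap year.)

Days in months before August: 31 + 28 + 31 + 30 + 31 + 30 + 31 = 212.
Plus 14 days into August → day 226.

226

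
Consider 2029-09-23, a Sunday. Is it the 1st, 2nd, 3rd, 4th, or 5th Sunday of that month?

Day 23 falls in week ⌈23/7⌉ of the month.
Days 1–7 hold the 1st Sunday, 8–14 the 2nd, 15–21 the 3rd, 22–28 the 4th, 29–31 the 5th.
23 is in the range for the 4th.

4th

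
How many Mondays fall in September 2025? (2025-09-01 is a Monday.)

5

2025-09-01 is a Monday; the first Monday on or after it is 2025-09-01.
From 2025-09-01 to 2025-09-30 is 30 − 1 = 29 days.
29 ÷ 7 = 4 full weeks with remainder 1, so 4 more Mondays after the first → 5.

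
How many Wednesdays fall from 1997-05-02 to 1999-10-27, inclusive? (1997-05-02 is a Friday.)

130

1997-05-02 is a Friday; the first Wednesday on or after it is 1997-05-07 (5 days later).
From 1997-05-07 to 1999-10-27: 238 + 365 + 300 = 903 days (rest of 1997, 1998, to 1999-10-27 in 1999).
903 ÷ 7 = 129 full weeks with remainder 0, so 129 more Wednesdays after the first → 130.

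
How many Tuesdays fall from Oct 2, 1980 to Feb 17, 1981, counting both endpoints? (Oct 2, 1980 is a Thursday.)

Oct 2, 1980 is a Thursday; the first Tuesday on or after it is Oct 7, 1980 (5 days later).
From Oct 7, 1980 to Feb 17, 1981: 24 + 30 + 31 + 31 + 17 = 133 days (rest of Oct, Nov, Dec, Jan, Feb).
133 ÷ 7 = 19 full weeks with remainder 0, so 19 more Tuesdays after the first → 20.

20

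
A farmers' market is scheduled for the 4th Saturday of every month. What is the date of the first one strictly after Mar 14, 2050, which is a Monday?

Mar 2050 starts on a Tuesday; its first Saturday is the 5th, so the 4th Saturday is the 26th — Mar 26, 2050.
Mar 26, 2050 is after Mar 14, 2050, so that is the next one.

Mar 26, 2050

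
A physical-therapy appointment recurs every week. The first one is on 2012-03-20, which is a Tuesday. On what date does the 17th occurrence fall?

2012-07-10

The 17th occurrence is 16 intervals after the first: 16 × 7 = 112 days after 2012-03-20.
March has 31 days — 11 days to the end of March leaves 101.
April has 30 days (71 left).
May has 31 days (40 left).
June has 30 days (10 left).
10 days into July → 2012-07-10.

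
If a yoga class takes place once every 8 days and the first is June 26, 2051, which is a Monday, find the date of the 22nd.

The 22nd occurrence is 21 intervals after the first: 21 × 8 = 168 days after June 26, 2051.
June has 30 days — 4 days to the end of June leaves 164.
July has 31 days (133 left).
August has 31 days (102 left).
September has 30 days (72 left).
October has 31 days (41 left).
November has 30 days (11 left).
11 days into December → December 11, 2051.

December 11, 2051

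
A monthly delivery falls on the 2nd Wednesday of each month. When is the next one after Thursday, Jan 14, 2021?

Feb 10, 2021

Jan 2021 starts on a Friday; its first Wednesday is the 6th, so the 2nd Wednesday is the 13th — Jan 13, 2021.
That is not after Jan 14, 2021, so look at Feb 2021.
Feb 2021 starts on a Monday; its first Wednesday is the 3rd, so the 2nd Wednesday is the 10th — Feb 10, 2021.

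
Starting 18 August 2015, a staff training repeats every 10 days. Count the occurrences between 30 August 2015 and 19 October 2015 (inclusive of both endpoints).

5

Occurrences land 10·i days after 18 August 2015 for i = 0, 1, 2, …
30 August 2015 is 12 days after the start; 12 ÷ 10 = 1 remainder 2; since the remainder is 2, round up to i = 2. First occurrence in the window: #3 on 7 September 2015 (2×10 = 20 days in).
19 October 2015 is 62 days after the start; 62 ÷ 10 = 6 remainder 2. Last occurrence in the window: #7 on 17 October 2015.
Occurrences #3 through #7: 5 in total.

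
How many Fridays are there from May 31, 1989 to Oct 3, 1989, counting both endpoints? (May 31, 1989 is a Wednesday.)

18

May 31, 1989 is a Wednesday; the first Friday on or after it is Jun 2, 1989 (2 days later).
From Jun 2, 1989 to Oct 3, 1989: 28 + 31 + 31 + 30 + 3 = 123 days (rest of Jun, Jul, Aug, Sep, Oct).
123 ÷ 7 = 17 full weeks with remainder 4, so 17 more Fridays after the first → 18.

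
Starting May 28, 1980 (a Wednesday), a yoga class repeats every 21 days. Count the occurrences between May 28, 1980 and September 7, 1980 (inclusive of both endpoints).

5

Occurrences land 21·i days after May 28, 1980 for i = 0, 1, 2, …
The window opens on the start date, so the first occurrence inside is #1 on May 28, 1980.
September 7, 1980 is 102 days after the start; 102 ÷ 21 = 4 remainder 18. Last occurrence in the window: #5 on August 20, 1980.
Occurrences #1 through #5: 5 in total.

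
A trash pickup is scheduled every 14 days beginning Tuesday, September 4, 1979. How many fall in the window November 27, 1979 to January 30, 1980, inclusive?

5

Occurrences land 14·i days after September 4, 1979 for i = 0, 1, 2, …
November 27, 1979 is 84 days after the start; 84 ÷ 14 = 6 remainder 0. First occurrence in the window: #7 on November 27, 1979 (6×14 = 84 days in).
January 30, 1980 is 148 days after the start; 148 ÷ 14 = 10 remainder 8. Last occurrence in the window: #11 on January 22, 1980.
Occurrences #7 through #11: 5 in total.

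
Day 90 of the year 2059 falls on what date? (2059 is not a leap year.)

January has 31 days (90 − 31 = 59 remain).
February has 28 days (59 − 28 = 31 remain).
31 into March → March 31.

March 31, 2059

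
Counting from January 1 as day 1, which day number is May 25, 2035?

145

Days in months before May: 31 + 28 + 31 + 30 = 120.
Plus 25 days into May → day 145.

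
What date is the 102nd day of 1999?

April 12, 1999

January has 31 days (102 − 31 = 71 remain).
February has 28 days (71 − 28 = 43 remain).
March has 31 days (43 − 31 = 12 remain).
12 into April → April 12.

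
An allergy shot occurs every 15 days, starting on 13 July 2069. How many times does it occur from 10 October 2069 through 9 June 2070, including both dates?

17

Occurrences land 15·i days after 13 July 2069 for i = 0, 1, 2, …
10 October 2069 is 89 days after the start; 89 ÷ 15 = 5 remainder 14; since the remainder is 14, round up to i = 6. First occurrence in the window: #7 on 11 October 2069 (6×15 = 90 days in).
9 June 2070 is 331 days after the start; 331 ÷ 15 = 22 remainder 1. Last occurrence in the window: #23 on 8 June 2070.
Occurrences #7 through #23: 17 in total.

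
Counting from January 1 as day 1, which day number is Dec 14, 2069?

Days in months before Dec: 31 + 28 + 31 + 30 + 31 + 30 + 31 + 31 + 30 + 31 + 30 = 334.
Plus 14 days into Dec → day 348.

348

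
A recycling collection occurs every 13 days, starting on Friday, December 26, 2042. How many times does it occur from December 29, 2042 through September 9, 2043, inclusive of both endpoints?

Occurrences land 13·i days after December 26, 2042 for i = 0, 1, 2, …
December 29, 2042 is 3 days after the start; 3 ÷ 13 = 0 remainder 3; since the remainder is 3, round up to i = 1. First occurrence in the window: #2 on January 8, 2043 (1×13 = 13 days in).
September 9, 2043 is 257 days after the start; 257 ÷ 13 = 19 remainder 10. Last occurrence in the window: #20 on August 30, 2043.
Occurrences #2 through #20: 19 in total.

19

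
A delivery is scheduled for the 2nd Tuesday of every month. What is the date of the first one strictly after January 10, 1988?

January 12, 1988

January 1988 starts on a Friday; its first Tuesday is the 5th, so the 2nd Tuesday is the 12th — January 12, 1988.
January 12, 1988 is after January 10, 1988, so that is the next one.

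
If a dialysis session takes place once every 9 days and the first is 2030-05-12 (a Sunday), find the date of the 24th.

2030-12-05

The 24th occurrence is 23 intervals after the first: 23 × 9 = 207 days after 2030-05-12.
May has 31 days — 19 days to the end of May leaves 188.
June has 30 days (158 left).
July has 31 days (127 left).
August has 31 days (96 left).
September has 30 days (66 left).
October has 31 days (35 left).
November has 30 days (5 left).
5 days into December → 2030-12-05.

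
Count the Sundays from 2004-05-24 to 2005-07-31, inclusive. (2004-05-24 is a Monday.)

2004-05-24 is a Monday; the first Sunday on or after it is 2004-05-30 (6 days later).
From 2004-05-30 to 2005-07-31: 215 + 212 = 427 days (rest of 2004, to 2005-07-31 in 2005).
427 ÷ 7 = 61 full weeks with remainder 0, so 61 more Sundays after the first → 62.

62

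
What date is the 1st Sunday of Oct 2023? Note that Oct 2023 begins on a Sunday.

Oct 2023 begins on a Sunday, so the first Sunday is Oct 1.

Oct 1, 2023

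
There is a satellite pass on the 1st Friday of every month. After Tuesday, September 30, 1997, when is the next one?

October 3, 1997

September 1997 starts on a Monday, so its 1st Friday is September 5, 1997 (4 days in).
That is not after September 30, 1997, so look at October 1997.
October 1997 starts on a Wednesday, so its 1st Friday is October 3, 1997 (2 days in).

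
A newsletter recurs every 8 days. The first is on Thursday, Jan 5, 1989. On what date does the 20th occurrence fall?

The 20th occurrence is 19 intervals after the first: 19 × 8 = 152 days after Jan 5, 1989.
Jan has 31 days — 26 days to the end of Jan leaves 126.
Feb has 28 days (98 left).
Mar has 31 days (67 left).
Apr has 30 days (37 left).
May has 31 days (6 left).
6 days into Jun → Jun 6, 1989.

Jun 6, 1989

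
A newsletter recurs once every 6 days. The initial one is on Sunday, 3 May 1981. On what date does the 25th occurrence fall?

The 25th occurrence is 24 intervals after the first: 24 × 6 = 144 days after 3 May 1981.
May has 31 days — 28 days to the end of May leaves 116.
June has 30 days (86 left).
July has 31 days (55 left).
August has 31 days (24 left).
24 days into September → 24 September 1981.

24 September 1981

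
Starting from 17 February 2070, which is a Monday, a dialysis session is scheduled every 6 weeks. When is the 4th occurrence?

The 4th occurrence is 3 intervals after the first: 3 × 42 = 126 days after 17 February 2070.
February has 28 days — 11 days to the end of February leaves 115.
March has 31 days (84 left).
April has 30 days (54 left).
May has 31 days (23 left).
23 days into June → 23 June 2070.

23 June 2070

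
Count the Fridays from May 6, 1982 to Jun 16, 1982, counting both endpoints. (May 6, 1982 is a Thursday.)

6

May 6, 1982 is a Thursday; the first Friday on or after it is May 7, 1982 (1 day later).
From May 7, 1982 to Jun 16, 1982: 24 + 16 = 40 days (rest of May, Jun).
40 ÷ 7 = 5 full weeks with remainder 5, so 5 more Fridays after the first → 6.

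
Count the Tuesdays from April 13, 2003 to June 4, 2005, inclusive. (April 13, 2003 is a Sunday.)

112

April 13, 2003 is a Sunday; the first Tuesday on or after it is April 15, 2003 (2 days later).
From April 15, 2003 to June 4, 2005: 260 + 366 + 155 = 781 days (rest of 2003, 2004, to June 4, 2005 in 2005).
781 ÷ 7 = 111 full weeks with remainder 4, so 111 more Tuesdays after the first → 112.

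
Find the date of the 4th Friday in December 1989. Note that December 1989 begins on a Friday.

December 1989 begins on a Friday, so the first Friday is December 1.
The 4th Friday is 3 weeks later: 1 + 21 = 22.

1989-12-22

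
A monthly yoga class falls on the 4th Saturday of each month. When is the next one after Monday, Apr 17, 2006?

Apr 22, 2006

Apr 2006 starts on a Saturday; its first Saturday is the 1st, so the 4th Saturday is the 22nd — Apr 22, 2006.
Apr 22, 2006 is after Apr 17, 2006, so that is the next one.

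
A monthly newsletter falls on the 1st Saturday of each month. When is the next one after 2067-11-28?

November 2067 starts on a Tuesday, so its 1st Saturday is 2067-11-05 (4 days in).
That is not after 2067-11-28, so look at December 2067.
December 2067 starts on a Thursday, so its 1st Saturday is 2067-12-03 (2 days in).

2067-12-03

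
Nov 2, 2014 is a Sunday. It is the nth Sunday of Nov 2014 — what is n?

1st

Day 2 falls in week ⌈2/7⌉ of the month.
Days 1–7 hold the 1st Sunday, 8–14 the 2nd, 15–21 the 3rd, 22–28 the 4th, 29–31 the 5th.
2 is in the range for the 1st.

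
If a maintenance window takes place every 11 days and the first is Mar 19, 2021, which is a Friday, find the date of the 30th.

The 30th occurrence is 29 intervals after the first: 29 × 11 = 319 days after Mar 19, 2021.
Mar has 31 days — 12 days to the end of Mar leaves 307.
Apr has 30 days (277 left).
May has 31 days (246 left).
Jun has 30 days (216 left).
Jul has 31 days (185 left).
Aug has 31 days (154 left).
Sep has 30 days (124 left).
Oct has 31 days (93 left).
Nov has 30 days (63 left).
Dec has 31 days (32 left).
Jan has 31 days (1 left).
1 day into Feb → Feb 1, 2022.

Feb 1, 2022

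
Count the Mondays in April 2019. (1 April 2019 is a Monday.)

1 April 2019 is a Monday; the first Monday on or after it is 1 April 2019.
From 1 April 2019 to 30 April 2019 is 30 − 1 = 29 days.
29 ÷ 7 = 4 full weeks with remainder 1, so 4 more Mondays after the first → 5.

5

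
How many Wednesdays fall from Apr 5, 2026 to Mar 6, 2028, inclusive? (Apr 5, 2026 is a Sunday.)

100

Apr 5, 2026 is a Sunday; the first Wednesday on or after it is Apr 8, 2026 (3 days later).
From Apr 8, 2026 to Mar 6, 2028: 267 + 365 + 66 = 698 days (rest of 2026, 2027, to Mar 6, 2028 in 2028).
698 ÷ 7 = 99 full weeks with remainder 5, so 99 more Wednesdays after the first → 100.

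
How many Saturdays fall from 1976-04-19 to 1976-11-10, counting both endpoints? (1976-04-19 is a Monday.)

29

1976-04-19 is a Monday; the first Saturday on or after it is 1976-04-24 (5 days later).
From 1976-04-24 to 1976-11-10: 6 + 31 + 30 + 31 + 31 + 30 + 31 + 10 = 200 days (rest of April, May, June, July, August, September, October, November).
200 ÷ 7 = 28 full weeks with remainder 4, so 28 more Saturdays after the first → 29.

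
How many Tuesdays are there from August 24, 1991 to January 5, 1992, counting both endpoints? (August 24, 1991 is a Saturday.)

19

August 24, 1991 is a Saturday; the first Tuesday on or after it is August 27, 1991 (3 days later).
From August 27, 1991 to January 5, 1992: 4 + 30 + 31 + 30 + 31 + 5 = 131 days (rest of August, September, October, November, December, January).
131 ÷ 7 = 18 full weeks with remainder 5, so 18 more Tuesdays after the first → 19.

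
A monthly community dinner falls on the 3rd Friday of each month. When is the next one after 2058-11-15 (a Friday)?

November 2058 starts on a Friday; its first Friday is the 1st, so the 3rd Friday is the 15th — 2058-11-15.
That is not after 2058-11-15, so look at December 2058.
December 2058 starts on a Sunday; its first Friday is the 6th, so the 3rd Friday is the 20th — 2058-12-20.

2058-12-20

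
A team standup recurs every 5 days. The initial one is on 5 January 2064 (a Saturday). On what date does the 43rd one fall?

The 43rd occurrence is 42 intervals after the first: 42 × 5 = 210 days after 5 January 2064.
January has 31 days — 26 days to the end of January leaves 184.
February has 29 days (155 left).
March has 31 days (124 left).
April has 30 days (94 left).
May has 31 days (63 left).
June has 30 days (33 left).
July has 31 days (2 left).
2 days into August → 2 August 2064.

2 August 2064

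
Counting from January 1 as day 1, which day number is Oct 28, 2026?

301

Days in months before Oct: 31 + 28 + 31 + 30 + 31 + 30 + 31 + 31 + 30 = 273.
Plus 28 days into Oct → day 301.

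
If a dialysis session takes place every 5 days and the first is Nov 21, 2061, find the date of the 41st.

Jun 9, 2062

The 41st occurrence is 40 intervals after the first: 40 × 5 = 200 days after Nov 21, 2061.
Nov has 30 days — 9 days to the end of Nov leaves 191.
Dec has 31 days (160 left).
Jan has 31 days (129 left).
Feb has 28 days (101 left).
Mar has 31 days (70 left).
Apr has 30 days (40 left).
May has 31 days (9 left).
9 days into Jun → Jun 9, 2062.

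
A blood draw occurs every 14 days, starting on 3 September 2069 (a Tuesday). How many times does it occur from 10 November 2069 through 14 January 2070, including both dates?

Occurrences land 14·i days after 3 September 2069 for i = 0, 1, 2, …
10 November 2069 is 68 days after the start; 68 ÷ 14 = 4 remainder 12; since the remainder is 12, round up to i = 5. First occurrence in the window: #6 on 12 November 2069 (5×14 = 70 days in).
14 January 2070 is 133 days after the start; 133 ÷ 14 = 9 remainder 7. Last occurrence in the window: #10 on 7 January 2070.
Occurrences #6 through #10: 5 in total.

5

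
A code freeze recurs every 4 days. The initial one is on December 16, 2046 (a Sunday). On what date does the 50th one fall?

June 30, 2047

The 50th occurrence is 49 intervals after the first: 49 × 4 = 196 days after December 16, 2046.
December has 31 days — 15 days to the end of December leaves 181.
January has 31 days (150 left).
February has 28 days (122 left).
March has 31 days (91 left).
April has 30 days (61 left).
May has 31 days (30 left).
30 days into June → June 30, 2047.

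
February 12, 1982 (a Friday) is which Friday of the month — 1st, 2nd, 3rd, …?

Day 12 falls in week ⌈12/7⌉ of the month.
Days 1–7 hold the 1st Friday, 8–14 the 2nd, 15–21 the 3rd, 22–28 the 4th, 29–31 the 5th.
12 is in the range for the 2nd.

2nd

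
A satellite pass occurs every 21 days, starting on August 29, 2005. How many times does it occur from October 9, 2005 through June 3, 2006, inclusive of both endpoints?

Occurrences land 21·i days after August 29, 2005 for i = 0, 1, 2, …
October 9, 2005 is 41 days after the start; 41 ÷ 21 = 1 remainder 20; since the remainder is 20, round up to i = 2. First occurrence in the window: #3 on October 10, 2005 (2×21 = 42 days in).
June 3, 2006 is 278 days after the start; 278 ÷ 21 = 13 remainder 5. Last occurrence in the window: #14 on May 29, 2006.
Occurrences #3 through #14: 12 in total.

12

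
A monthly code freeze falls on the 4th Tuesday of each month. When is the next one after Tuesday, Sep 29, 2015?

Oct 27, 2015

Sep 2015 starts on a Tuesday; its first Tuesday is the 1st, so the 4th Tuesday is the 22nd — Sep 22, 2015.
That is not after Sep 29, 2015, so look at Oct 2015.
Oct 2015 starts on a Thursday; its first Tuesday is the 6th, so the 4th Tuesday is the 27th — Oct 27, 2015.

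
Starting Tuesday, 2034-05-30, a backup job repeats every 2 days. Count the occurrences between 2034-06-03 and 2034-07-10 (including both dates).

19

Occurrences land 2·i days after 2034-05-30 for i = 0, 1, 2, …
2034-06-03 is 4 days after the start; 4 ÷ 2 = 2 remainder 0. First occurrence in the window: #3 on 2034-06-03 (2×2 = 4 days in).
2034-07-10 is 41 days after the start; 41 ÷ 2 = 20 remainder 1. Last occurrence in the window: #21 on 2034-07-09.
Occurrences #3 through #21: 19 in total.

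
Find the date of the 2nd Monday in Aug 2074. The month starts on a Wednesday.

Aug 13, 2074

Aug 2074 begins on a Wednesday, so the first Monday is Aug 6 (5 days later).
The 2nd Monday is 1 weeks later: 6 + 7 = 13.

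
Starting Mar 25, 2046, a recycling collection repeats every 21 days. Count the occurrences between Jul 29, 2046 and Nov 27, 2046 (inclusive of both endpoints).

Occurrences land 21·i days after Mar 25, 2046 for i = 0, 1, 2, …
Jul 29, 2046 is 126 days after the start; 126 ÷ 21 = 6 remainder 0. First occurrence in the window: #7 on Jul 29, 2046 (6×21 = 126 days in).
Nov 27, 2046 is 247 days after the start; 247 ÷ 21 = 11 remainder 16. Last occurrence in the window: #12 on Nov 11, 2046.
Occurrences #7 through #12: 6 in total.

6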